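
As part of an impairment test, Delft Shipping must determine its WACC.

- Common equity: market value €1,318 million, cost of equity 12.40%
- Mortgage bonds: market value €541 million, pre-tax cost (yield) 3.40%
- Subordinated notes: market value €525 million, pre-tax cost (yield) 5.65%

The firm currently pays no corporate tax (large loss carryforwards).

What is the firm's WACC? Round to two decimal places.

8.87%

Total capital V = 1318 + 541 + 525 = 2384.
Equity: weight = 1318/2384 = 0.5529; cost = 12.4%.
Mortgage bonds: weight = 541/2384 = 0.2269; after-tax cost = 3.4% × (1 − 0%) = 3.4000%.
Subordinated notes: weight = 525/2384 = 0.2202; after-tax cost = 5.65% × (1 − 0%) = 5.6500%.
WACC = 0.5529 × 12.4000% + 0.2269 × 3.4000% + 0.2202 × 5.6500% = 8.8712%.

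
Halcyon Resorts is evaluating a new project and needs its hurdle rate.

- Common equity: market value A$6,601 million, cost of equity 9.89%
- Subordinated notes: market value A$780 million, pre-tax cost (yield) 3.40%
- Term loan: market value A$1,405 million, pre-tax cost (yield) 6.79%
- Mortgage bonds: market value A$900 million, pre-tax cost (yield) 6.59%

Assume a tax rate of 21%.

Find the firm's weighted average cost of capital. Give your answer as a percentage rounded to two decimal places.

8.22%

Total capital V = 6601 + 780 + 1405 + 900 = 9686.
Equity: weight = 6601/9686 = 0.6815; cost = 9.89%.
Subordinated notes: weight = 780/9686 = 0.0805; after-tax cost = 3.4% × (1 − 21%) = 2.6860%.
Term loan: weight = 1405/9686 = 0.1451; after-tax cost = 6.79% × (1 − 21%) = 5.3641%.
Mortgage bonds: weight = 900/9686 = 0.0929; after-tax cost = 6.59% × (1 − 21%) = 5.2061%.
WACC = 0.6815 × 9.8900% + 0.0805 × 2.6860% + 0.1451 × 5.3641% + 0.0929 × 5.2061% = 8.2182%.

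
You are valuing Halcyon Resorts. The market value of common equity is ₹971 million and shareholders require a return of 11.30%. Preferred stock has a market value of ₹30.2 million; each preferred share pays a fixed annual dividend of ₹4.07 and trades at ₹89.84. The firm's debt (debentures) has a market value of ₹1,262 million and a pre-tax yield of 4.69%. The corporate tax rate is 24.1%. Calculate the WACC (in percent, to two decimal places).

6.89%

Cost of preferred: Rp = 4.07 / 89.84 = 4.5303%.
Total capital V = 971 + 30.2 + 1262 = 2263.2.
Equity: weight = 971/2263.2 = 0.4290; cost = 11.3%.
Preferred: weight = 30.2/2263.2 = 0.0133; cost = 4.5303%.
Debentures: weight = 1262/2263.2 = 0.5576; after-tax cost = 4.69% × (1 − 24.1%) = 3.5597%.
WACC = 0.4290 × 11.3000% + 0.0133 × 4.5303% + 0.5576 × 3.5597% = 6.8935%.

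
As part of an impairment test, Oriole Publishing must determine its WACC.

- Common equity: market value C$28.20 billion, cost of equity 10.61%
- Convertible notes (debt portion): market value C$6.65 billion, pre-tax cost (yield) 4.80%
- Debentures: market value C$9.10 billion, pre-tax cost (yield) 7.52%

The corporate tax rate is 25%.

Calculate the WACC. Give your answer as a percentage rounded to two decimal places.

8.52%

Total capital V = 28.2 + 6.65 + 9.1 = 43.95.
Equity: weight = 28.2/43.95 = 0.6416; cost = 10.61%.
Convertible notes (debt portion): weight = 6.65/43.95 = 0.1513; after-tax cost = 4.8% × (1 − 25%) = 3.6000%.
Debentures: weight = 9.1/43.95 = 0.2071; after-tax cost = 7.52% × (1 − 25%) = 5.6400%.
WACC = 0.6416 × 10.6100% + 0.1513 × 3.6000% + 0.2071 × 5.6400% = 8.5203%.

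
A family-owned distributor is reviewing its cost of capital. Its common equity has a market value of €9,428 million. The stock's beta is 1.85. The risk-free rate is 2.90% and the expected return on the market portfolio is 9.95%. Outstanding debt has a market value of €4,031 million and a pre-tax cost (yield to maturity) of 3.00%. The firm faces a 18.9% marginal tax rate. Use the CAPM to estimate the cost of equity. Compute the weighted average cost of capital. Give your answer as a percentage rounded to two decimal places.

11.90%

Market risk premium = 9.95% − 2.9% = 7.05%.
Cost of equity via CAPM: Re = 2.9% + 1.85 × 7.05% = 15.9425%.
Total capital V = 9428 + 4031 = 13459.
Equity: weight = 9428/13459 = 0.7005; cost = 15.9425%.
Debt: weight = 4031/13459 = 0.2995; after-tax cost = 3% × (1 − 18.9%) = 2.4330%.
WACC = 0.7005 × 15.9425% + 0.2995 × 2.4330% = 11.8964%.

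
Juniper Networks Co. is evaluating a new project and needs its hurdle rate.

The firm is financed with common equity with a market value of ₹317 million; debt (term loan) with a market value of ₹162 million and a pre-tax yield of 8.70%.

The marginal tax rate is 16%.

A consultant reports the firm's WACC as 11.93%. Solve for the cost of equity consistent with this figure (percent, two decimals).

Total capital V = 317 + 162 = 479.
Equity weight = 317/479 = 0.6618.
Term loan weight = 162/479 = 0.3382.
Debt contribution = 0.3382 × 8.7% × (1 − 16%) = 2.4716%.
Required equity contribution = 11.93% − 2.4716% = 9.4584%.
Re = 9.4584% / 0.6618 = 14.2920%.

14.29%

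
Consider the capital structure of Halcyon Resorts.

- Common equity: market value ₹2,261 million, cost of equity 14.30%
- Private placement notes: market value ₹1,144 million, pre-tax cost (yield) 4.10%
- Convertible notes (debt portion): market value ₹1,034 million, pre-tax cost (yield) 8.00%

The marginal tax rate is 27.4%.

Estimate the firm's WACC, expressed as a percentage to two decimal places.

9.40%

Total capital V = 2261 + 1144 + 1034 = 4439.
Equity: weight = 2261/4439 = 0.5093; cost = 14.3%.
Private placement notes: weight = 1144/4439 = 0.2577; after-tax cost = 4.1% × (1 − 27.4%) = 2.9766%.
Convertible notes (debt portion): weight = 1034/4439 = 0.2329; after-tax cost = 8% × (1 − 27.4%) = 5.8080%.
WACC = 0.5093 × 14.3000% + 0.2577 × 2.9766% + 0.2329 × 5.8080% = 9.4037%.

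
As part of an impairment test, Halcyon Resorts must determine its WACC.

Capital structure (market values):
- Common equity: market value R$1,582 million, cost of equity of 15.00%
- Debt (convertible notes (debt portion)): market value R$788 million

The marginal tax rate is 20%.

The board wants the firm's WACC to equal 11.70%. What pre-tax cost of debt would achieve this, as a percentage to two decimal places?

Total capital V = 1582 + 788 = 2370.
Equity weight = 1582/2370 = 0.6675.
Convertible notes (debt portion) weight = 788/2370 = 0.3325.
Equity contribution = 0.6675 × 15% = 10.0127%.
Remaining for debt = 11.7% − 10.0127% = 1.6873%.
Rd × (1 − 20%) × 0.3325 = 1.6873%  ⇒  Rd = 6.3436%.

6.34%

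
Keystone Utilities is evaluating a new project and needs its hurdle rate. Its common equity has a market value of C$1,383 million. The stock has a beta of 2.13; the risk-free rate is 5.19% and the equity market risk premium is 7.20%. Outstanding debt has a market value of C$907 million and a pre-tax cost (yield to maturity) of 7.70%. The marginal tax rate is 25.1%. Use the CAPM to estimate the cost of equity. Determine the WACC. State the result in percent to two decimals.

Cost of equity via CAPM: Re = 5.19% + 2.13 × 7.2% = 20.5260%.
Total capital V = 1383 + 907 = 2290.
Equity: weight = 1383/2290 = 0.6039; cost = 20.526%.
Debt: weight = 907/2290 = 0.3961; after-tax cost = 7.7% × (1 − 25.1%) = 5.7673%.
WACC = 0.6039 × 20.5260% + 0.3961 × 5.7673% = 14.6805%.

14.68%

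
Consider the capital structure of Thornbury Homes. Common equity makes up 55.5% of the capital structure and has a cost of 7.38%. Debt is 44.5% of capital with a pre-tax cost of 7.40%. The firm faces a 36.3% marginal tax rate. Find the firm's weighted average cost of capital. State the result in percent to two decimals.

6.19%

After-tax cost of debt = 7.4% × (1 − 36.3%) = 4.7138%.
WACC = 0.555 × 7.3800% + 0.445 × 4.7138% = 6.1935%.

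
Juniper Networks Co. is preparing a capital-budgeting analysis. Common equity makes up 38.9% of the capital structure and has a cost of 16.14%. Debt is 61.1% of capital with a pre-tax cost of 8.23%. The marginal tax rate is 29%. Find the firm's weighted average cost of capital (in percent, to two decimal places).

After-tax cost of debt = 8.23% × (1 − 29%) = 5.8433%.
WACC = 0.389 × 16.1400% + 0.611 × 5.8433% = 9.8487%.

9.85%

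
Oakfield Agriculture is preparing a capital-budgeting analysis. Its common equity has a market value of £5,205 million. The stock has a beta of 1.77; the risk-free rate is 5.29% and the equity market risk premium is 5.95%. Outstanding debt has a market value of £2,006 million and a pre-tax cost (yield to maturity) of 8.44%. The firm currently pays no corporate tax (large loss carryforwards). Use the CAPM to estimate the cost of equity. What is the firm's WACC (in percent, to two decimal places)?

13.77%

Cost of equity via CAPM: Re = 5.29% + 1.77 × 5.95% = 15.8215%.
Total capital V = 5205 + 2006 = 7211.
Equity: weight = 5205/7211 = 0.7218; cost = 15.8215%.
Debt: weight = 2006/7211 = 0.2782; after-tax cost = 8.44% × (1 − 0%) = 8.4400%.
WACC = 0.7218 × 15.8215% + 0.2782 × 8.4400% = 13.7681%.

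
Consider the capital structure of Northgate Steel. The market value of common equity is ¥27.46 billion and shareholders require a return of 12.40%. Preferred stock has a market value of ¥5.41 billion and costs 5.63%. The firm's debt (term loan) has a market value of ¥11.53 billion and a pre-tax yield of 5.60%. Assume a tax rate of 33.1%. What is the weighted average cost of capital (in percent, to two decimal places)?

Total capital V = 27.46 + 5.41 + 11.53 = 44.4.
Equity: weight = 27.46/44.4 = 0.6185; cost = 12.4%.
Preferred: weight = 5.41/44.4 = 0.1218; cost = 5.63%.
Term loan: weight = 11.53/44.4 = 0.2597; after-tax cost = 5.6% × (1 − 33.1%) = 3.7464%.
WACC = 0.6185 × 12.4000% + 0.1218 × 5.6300% + 0.2597 × 3.7464% = 9.3279%.

9.33%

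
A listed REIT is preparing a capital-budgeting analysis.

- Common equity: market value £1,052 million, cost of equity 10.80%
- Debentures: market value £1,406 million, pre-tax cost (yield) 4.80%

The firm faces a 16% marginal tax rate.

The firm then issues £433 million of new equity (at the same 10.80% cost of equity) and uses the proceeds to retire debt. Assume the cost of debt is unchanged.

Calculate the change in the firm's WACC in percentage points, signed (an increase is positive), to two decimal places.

Current WACC:
Total capital V = 1052 + 1406 = 2458.
Equity: weight = 1052/2458 = 0.4280; cost = 10.8%.
Debentures: weight = 1406/2458 = 0.5720; after-tax cost = 4.8% × (1 − 16%) = 4.0320%.
WACC = 0.4280 × 10.8000% + 0.5720 × 4.0320% = 6.9286%.
After the change:
Total capital V = 1485 + 973 = 2458.
Equity: weight = 1485/2458 = 0.6041; cost = 10.8%.
Debentures: weight = 973/2458 = 0.3959; after-tax cost = 4.8% × (1 − 16%) = 4.0320%.
WACC = 0.6041 × 10.8000% + 0.3959 × 4.0320% = 8.1209%.
Change in WACC = 8.1209% − 6.9286% = 1.1922 pp.

+1.19 pp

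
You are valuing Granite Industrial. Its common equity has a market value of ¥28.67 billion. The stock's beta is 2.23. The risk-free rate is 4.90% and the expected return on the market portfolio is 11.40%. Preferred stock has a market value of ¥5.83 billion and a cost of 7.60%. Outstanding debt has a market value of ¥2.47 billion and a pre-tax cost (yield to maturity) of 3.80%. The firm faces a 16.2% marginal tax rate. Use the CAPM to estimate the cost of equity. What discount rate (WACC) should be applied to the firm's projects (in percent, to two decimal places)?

Market risk premium = 11.4% − 4.9% = 6.5%.
Cost of equity via CAPM: Re = 4.9% + 2.23 × 6.5% = 19.3950%.
Total capital V = 28.67 + 5.83 + 2.47 = 36.97.
Equity: weight = 28.67/36.97 = 0.7755; cost = 19.395%.
Preferred: weight = 5.83/36.97 = 0.1577; cost = 7.6%.
Debt: weight = 2.47/36.97 = 0.0668; after-tax cost = 3.8% × (1 − 16.2%) = 3.1844%.
WACC = 0.7755 × 19.3950% + 0.1577 × 7.6000% + 0.0668 × 3.1844% = 16.4519%.

16.45%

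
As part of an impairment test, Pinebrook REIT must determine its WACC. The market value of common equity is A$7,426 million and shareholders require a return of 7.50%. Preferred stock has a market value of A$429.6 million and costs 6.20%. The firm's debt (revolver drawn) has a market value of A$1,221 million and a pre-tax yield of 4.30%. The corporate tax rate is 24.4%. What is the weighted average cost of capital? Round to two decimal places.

6.87%

Total capital V = 7426 + 429.6 + 1221 = 9076.6.
Equity: weight = 7426/9076.6 = 0.8181; cost = 7.5%.
Preferred: weight = 429.6/9076.6 = 0.0473; cost = 6.2%.
Revolver drawn: weight = 1221/9076.6 = 0.1345; after-tax cost = 4.3% × (1 − 24.4%) = 3.2508%.
WACC = 0.8181 × 7.5000% + 0.0473 × 6.2000% + 0.1345 × 3.2508% = 6.8669%.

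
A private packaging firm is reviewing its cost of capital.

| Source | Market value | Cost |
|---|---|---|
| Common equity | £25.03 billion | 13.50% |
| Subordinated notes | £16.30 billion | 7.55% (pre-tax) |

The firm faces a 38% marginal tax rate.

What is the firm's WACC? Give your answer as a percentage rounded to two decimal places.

Total capital V = 25.03 + 16.3 = 41.33.
Equity: weight = 25.03/41.33 = 0.6056; cost = 13.5%.
Subordinated notes: weight = 16.3/41.33 = 0.3944; after-tax cost = 7.55% × (1 − 38%) = 4.6810%.
WACC = 0.6056 × 13.5000% + 0.3944 × 4.6810% = 10.0219%.

10.02%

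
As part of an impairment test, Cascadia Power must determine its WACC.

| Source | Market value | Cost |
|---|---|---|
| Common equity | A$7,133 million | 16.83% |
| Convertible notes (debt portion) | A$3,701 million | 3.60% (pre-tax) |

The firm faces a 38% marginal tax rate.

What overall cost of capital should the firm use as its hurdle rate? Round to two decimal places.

11.84%

Total capital V = 7133 + 3701 = 10834.
Equity: weight = 7133/10834 = 0.6584; cost = 16.83%.
Convertible notes (debt portion): weight = 3701/10834 = 0.3416; after-tax cost = 3.6% × (1 − 38%) = 2.2320%.
WACC = 0.6584 × 16.8300% + 0.3416 × 2.2320% = 11.8432%.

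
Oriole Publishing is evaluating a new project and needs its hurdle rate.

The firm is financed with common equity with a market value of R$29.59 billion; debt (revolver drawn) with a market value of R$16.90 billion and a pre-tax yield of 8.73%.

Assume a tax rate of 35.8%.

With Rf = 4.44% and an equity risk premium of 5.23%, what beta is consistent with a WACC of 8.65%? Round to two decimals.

Total capital V = 29.59 + 16.9 = 46.49.
Equity weight = 29.59/46.49 = 0.6365.
Revolver drawn weight = 16.9/46.49 = 0.3635.
Debt contribution = 0.3635 × 8.73% × (1 − 35.8%) = 2.0374%.
Required equity contribution = 8.65% − 2.0374% = 6.6126%  ⇒  Re = 10.3893%.
CAPM: 10.3893% = 4.44% + β × 5.23%  ⇒  β = 1.1375.

1.14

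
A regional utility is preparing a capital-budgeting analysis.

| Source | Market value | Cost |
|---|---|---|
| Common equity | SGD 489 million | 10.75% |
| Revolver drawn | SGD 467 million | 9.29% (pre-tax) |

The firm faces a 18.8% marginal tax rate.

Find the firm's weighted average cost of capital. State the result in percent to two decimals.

Total capital V = 489 + 467 = 956.
Equity: weight = 489/956 = 0.5115; cost = 10.75%.
Revolver drawn: weight = 467/956 = 0.4885; after-tax cost = 9.29% × (1 − 18.8%) = 7.5435%.
WACC = 0.5115 × 10.7500% + 0.4885 × 7.5435% = 9.1836%.

9.18%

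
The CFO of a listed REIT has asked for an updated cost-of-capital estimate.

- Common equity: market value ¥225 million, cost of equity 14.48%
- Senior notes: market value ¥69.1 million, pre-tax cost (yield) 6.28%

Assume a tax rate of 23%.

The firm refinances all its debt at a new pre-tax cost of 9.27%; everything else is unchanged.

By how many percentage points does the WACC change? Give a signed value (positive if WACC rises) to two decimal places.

Current WACC:
Total capital V = 225 + 69.1 = 294.1.
Equity: weight = 225/294.1 = 0.7650; cost = 14.48%.
Senior notes: weight = 69.1/294.1 = 0.2350; after-tax cost = 6.28% × (1 − 23%) = 4.8356%.
WACC = 0.7650 × 14.4800% + 0.2350 × 4.8356% = 12.2140%.
After the change:
Total capital V = 225 + 69.1 = 294.1.
Equity: weight = 225/294.1 = 0.7650; cost = 14.48%.
Senior notes: weight = 69.1/294.1 = 0.2350; after-tax cost = 9.27% × (1 − 23%) = 7.1379%.
WACC = 0.7650 × 14.4800% + 0.2350 × 7.1379% = 12.7549%.
Change in WACC = 12.7549% − 12.2140% = 0.5409 pp.

+0.54 pp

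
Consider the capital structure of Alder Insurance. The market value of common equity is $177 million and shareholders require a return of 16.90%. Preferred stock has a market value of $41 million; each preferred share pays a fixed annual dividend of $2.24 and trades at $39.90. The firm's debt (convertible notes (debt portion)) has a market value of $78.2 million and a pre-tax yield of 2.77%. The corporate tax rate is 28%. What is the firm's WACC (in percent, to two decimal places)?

11.40%

Cost of preferred: Rp = 2.24 / 39.9 = 5.6140%.
Total capital V = 177 + 41 + 78.2 = 296.2.
Equity: weight = 177/296.2 = 0.5976; cost = 16.9%.
Preferred: weight = 41/296.2 = 0.1384; cost = 5.614%.
Convertible notes (debt portion): weight = 78.2/296.2 = 0.2640; after-tax cost = 2.77% × (1 − 28%) = 1.9944%.
WACC = 0.5976 × 16.9000% + 0.1384 × 5.6140% + 0.2640 × 1.9944% = 11.4026%.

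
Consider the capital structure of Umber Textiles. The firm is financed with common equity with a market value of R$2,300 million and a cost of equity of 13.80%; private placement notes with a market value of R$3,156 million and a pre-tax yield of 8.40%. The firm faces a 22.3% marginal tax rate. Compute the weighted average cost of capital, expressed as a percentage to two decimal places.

9.59%

Total capital V = 2300 + 3156 = 5456.
Equity: weight = 2300/5456 = 0.4216; cost = 13.8%.
Private placement notes: weight = 3156/5456 = 0.5784; after-tax cost = 8.4% × (1 − 22.3%) = 6.5268%.
WACC = 0.4216 × 13.8000% + 0.5784 × 6.5268% = 9.5928%.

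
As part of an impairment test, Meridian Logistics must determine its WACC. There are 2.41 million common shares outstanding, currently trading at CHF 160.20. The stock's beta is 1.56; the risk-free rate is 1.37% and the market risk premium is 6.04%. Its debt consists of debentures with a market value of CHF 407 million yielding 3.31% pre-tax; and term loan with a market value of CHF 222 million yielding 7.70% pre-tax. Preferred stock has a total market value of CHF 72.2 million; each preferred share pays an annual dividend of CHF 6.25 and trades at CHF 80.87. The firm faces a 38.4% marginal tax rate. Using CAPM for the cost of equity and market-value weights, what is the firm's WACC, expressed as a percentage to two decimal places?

Cost of equity via CAPM: Re = 1.37% + 1.56 × 6.04% = 10.7924%.
Cost of preferred: Rp = 6.25 / 80.87 = 7.7285%.
Market value of equity E = 160.2 × 2.41m = 386.082m.
Total capital V = 386.082 + 72.2 + 407 + 222 = 1087.282.
Equity: weight = 386.082/1087.282 = 0.3551; cost = 10.7924%.
Preferred: weight = 72.2/1087.282 = 0.0664; cost = 7.7285%.
Debentures: weight = 407/1087.282 = 0.3743; after-tax cost = 3.31% × (1 − 38.4%) = 2.0390%.
Term loan: weight = 222/1087.282 = 0.2042; after-tax cost = 7.7% × (1 − 38.4%) = 4.7432%.
WACC = 0.3551 × 10.7924% + 0.0664 × 7.7285% + 0.3743 × 2.0390% + 0.2042 × 4.7432% = 6.0772%.

6.08%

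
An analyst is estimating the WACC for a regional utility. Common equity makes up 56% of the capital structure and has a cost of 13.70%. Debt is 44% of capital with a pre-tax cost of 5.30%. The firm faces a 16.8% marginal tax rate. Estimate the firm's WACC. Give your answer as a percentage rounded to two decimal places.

9.61%

After-tax cost of debt = 5.3% × (1 − 16.8%) = 4.4096%.
WACC = 0.560 × 13.7000% + 0.440 × 4.4096% = 9.6122%.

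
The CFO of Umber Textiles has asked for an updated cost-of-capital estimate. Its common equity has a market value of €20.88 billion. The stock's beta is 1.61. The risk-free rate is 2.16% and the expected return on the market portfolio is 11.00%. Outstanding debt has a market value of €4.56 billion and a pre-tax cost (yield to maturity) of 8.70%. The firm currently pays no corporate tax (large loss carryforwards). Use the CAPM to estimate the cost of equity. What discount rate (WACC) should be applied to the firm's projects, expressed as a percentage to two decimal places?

Market risk premium = 11.0% − 2.16% = 8.84%.
Cost of equity via CAPM: Re = 2.16% + 1.61 × 8.84% = 16.3924%.
Total capital V = 20.88 + 4.56 = 25.44.
Equity: weight = 20.88/25.44 = 0.8208; cost = 16.3924%.
Debt: weight = 4.56/25.44 = 0.1792; after-tax cost = 8.7% × (1 − 0%) = 8.7000%.
WACC = 0.8208 × 16.3924% + 0.1792 × 8.7000% = 15.0136%.

15.01%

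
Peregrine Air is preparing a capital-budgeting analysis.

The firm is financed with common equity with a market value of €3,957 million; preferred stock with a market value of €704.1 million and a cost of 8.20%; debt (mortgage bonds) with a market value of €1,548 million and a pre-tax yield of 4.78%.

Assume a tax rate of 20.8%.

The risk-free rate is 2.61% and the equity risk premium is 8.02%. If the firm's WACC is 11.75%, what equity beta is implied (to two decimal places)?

1.61

Total capital V = 3957 + 704.1 + 1548 = 6209.1.
Equity weight = 3957/6209.1 = 0.6373.
Preferred weight = 704.1/6209.1 = 0.1134.
Mortgage bonds weight = 1548/6209.1 = 0.2493.
Debt contribution = 0.2493 × 4.78% × (1 − 20.8%) = 0.9438%.
Preferred contribution = 0.1134 × 8.2% = 0.9299%.
Required equity contribution = 11.75% − 1.8737% = 9.8763%  ⇒  Re = 15.4973%.
CAPM: 15.4973% = 2.61% + β × 8.02%  ⇒  β = 1.6069.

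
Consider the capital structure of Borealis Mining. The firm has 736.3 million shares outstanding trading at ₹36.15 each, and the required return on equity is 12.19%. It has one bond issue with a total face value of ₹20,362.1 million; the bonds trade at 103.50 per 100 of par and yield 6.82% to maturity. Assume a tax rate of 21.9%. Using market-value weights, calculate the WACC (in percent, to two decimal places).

Market value of equity E = 36.15 × 736.3m = 26617.245m. Market value of debt D = 20362.1m × 103.5/100 = 21074.7735m.
Total capital V = 26617.245 + 21074.7735 = 47692.0185.
Equity: weight = 26617.245/47692.0185 = 0.5581; cost = 12.19%.
Bonds outstanding: weight = 21074.7735/47692.0185 = 0.4419; after-tax cost = 6.82% × (1 − 21.9%) = 5.3264%.
WACC = 0.5581 × 12.1900% + 0.4419 × 5.3264% = 9.1570%.

9.16%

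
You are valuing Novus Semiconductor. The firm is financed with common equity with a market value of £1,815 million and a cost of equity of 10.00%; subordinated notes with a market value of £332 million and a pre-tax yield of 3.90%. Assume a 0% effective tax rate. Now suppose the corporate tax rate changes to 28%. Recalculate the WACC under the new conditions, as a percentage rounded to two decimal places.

After the change:
Total capital V = 1815 + 332 = 2147.
Equity: weight = 1815/2147 = 0.8454; cost = 10%.
Subordinated notes: weight = 332/2147 = 0.1546; after-tax cost = 3.9% × (1 − 28%) = 2.8080%.
WACC = 0.8454 × 10.0000% + 0.1546 × 2.8080% = 8.8879%.

8.89%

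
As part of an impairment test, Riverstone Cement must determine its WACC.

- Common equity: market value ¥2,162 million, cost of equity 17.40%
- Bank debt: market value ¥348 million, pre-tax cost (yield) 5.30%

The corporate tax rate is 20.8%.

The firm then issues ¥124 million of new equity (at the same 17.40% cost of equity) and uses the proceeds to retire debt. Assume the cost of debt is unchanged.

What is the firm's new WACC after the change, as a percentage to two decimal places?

16.22%

After the change:
Total capital V = 2286 + 224 = 2510.
Equity: weight = 2286/2510 = 0.9108; cost = 17.4%.
Bank debt: weight = 224/2510 = 0.0892; after-tax cost = 5.3% × (1 − 20.8%) = 4.1976%.
WACC = 0.9108 × 17.4000% + 0.0892 × 4.1976% = 16.2218%.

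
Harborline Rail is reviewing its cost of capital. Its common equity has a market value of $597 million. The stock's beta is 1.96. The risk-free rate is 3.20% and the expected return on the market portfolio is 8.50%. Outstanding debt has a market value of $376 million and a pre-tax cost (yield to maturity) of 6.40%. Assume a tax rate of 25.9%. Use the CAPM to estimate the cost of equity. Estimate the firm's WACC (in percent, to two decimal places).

10.17%

Market risk premium = 8.5% − 3.2% = 5.3%.
Cost of equity via CAPM: Re = 3.2% + 1.96 × 5.3% = 13.5880%.
Total capital V = 597 + 376 = 973.
Equity: weight = 597/973 = 0.6136; cost = 13.588%.
Debt: weight = 376/973 = 0.3864; after-tax cost = 6.4% × (1 − 25.9%) = 4.7424%.
WACC = 0.6136 × 13.5880% + 0.3864 × 4.7424% = 10.1698%.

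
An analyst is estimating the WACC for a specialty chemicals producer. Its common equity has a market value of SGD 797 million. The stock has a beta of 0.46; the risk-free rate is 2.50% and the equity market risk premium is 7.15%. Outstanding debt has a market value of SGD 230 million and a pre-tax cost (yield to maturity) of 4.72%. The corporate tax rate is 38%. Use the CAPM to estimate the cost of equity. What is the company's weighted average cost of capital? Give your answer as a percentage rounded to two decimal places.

5.15%

Cost of equity via CAPM: Re = 2.5% + 0.46 × 7.15% = 5.7890%.
Total capital V = 797 + 230 = 1027.
Equity: weight = 797/1027 = 0.7760; cost = 5.789%.
Debt: weight = 230/1027 = 0.2240; after-tax cost = 4.72% × (1 − 38%) = 2.9264%.
WACC = 0.7760 × 5.7890% + 0.2240 × 2.9264% = 5.1479%.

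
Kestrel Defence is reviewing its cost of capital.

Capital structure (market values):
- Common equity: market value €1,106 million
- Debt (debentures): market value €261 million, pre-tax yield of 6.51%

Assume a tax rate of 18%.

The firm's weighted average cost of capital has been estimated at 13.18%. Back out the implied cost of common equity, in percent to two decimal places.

Total capital V = 1106 + 261 = 1367.
Equity weight = 1106/1367 = 0.8091.
Debentures weight = 261/1367 = 0.1909.
Debt contribution = 0.1909 × 6.51% × (1 − 18%) = 1.0192%.
Required equity contribution = 13.18% − 1.0192% = 12.1608%.
Re = 12.1608% / 0.8091 = 15.0306%.

15.03%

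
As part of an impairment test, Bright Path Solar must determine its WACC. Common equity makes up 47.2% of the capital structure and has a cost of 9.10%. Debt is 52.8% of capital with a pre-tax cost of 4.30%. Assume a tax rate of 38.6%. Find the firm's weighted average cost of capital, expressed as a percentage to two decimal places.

After-tax cost of debt = 4.3% × (1 − 38.6%) = 2.6402%.
WACC = 0.472 × 9.1000% + 0.528 × 2.6402% = 5.6892%.

5.69%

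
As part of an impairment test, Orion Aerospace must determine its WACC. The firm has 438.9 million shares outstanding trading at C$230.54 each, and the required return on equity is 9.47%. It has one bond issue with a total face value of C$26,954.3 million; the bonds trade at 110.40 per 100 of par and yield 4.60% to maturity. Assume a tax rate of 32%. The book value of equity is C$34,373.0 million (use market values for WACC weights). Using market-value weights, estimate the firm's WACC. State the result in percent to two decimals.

Market value of equity E = 230.54 × 438.9m = 101184.006m. Market value of debt D = 26954.3m × 110.4/100 = 29757.5472m.
Total capital V = 101184.006 + 29757.5472 = 130941.5532.
Equity: weight = 101184.006/130941.5532 = 0.7727; cost = 9.47%.
Bonds outstanding: weight = 29757.5472/130941.5532 = 0.2273; after-tax cost = 4.6% × (1 − 32%) = 3.1280%.
WACC = 0.7727 × 9.4700% + 0.2273 × 3.1280% = 8.0287%.

8.03%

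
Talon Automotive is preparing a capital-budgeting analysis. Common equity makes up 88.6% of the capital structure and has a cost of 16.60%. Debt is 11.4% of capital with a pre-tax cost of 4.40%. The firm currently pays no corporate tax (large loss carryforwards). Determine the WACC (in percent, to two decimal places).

15.21%

After-tax cost of debt = 4.4% × (1 − 0%) = 4.4000%.
WACC = 0.886 × 16.6000% + 0.114 × 4.4000% = 15.2092%.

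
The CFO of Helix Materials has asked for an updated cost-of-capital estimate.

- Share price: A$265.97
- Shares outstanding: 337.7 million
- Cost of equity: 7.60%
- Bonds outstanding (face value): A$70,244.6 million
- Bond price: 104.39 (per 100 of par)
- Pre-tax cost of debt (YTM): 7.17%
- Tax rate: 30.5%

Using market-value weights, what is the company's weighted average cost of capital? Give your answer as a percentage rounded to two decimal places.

Market value of equity E = 265.97 × 337.7m = 89818.069m. Market value of debt D = 70244.6m × 104.39/100 = 73328.33794m.
Total capital V = 89818.069 + 73328.33794 = 163146.40694.
Equity: weight = 89818.069/163146.40694 = 0.5505; cost = 7.6%.
Bonds outstanding: weight = 73328.33794/163146.40694 = 0.4495; after-tax cost = 7.17% × (1 − 30.5%) = 4.9832%.
WACC = 0.5505 × 7.6000% + 0.4495 × 4.9832% = 6.4238%.

6.42%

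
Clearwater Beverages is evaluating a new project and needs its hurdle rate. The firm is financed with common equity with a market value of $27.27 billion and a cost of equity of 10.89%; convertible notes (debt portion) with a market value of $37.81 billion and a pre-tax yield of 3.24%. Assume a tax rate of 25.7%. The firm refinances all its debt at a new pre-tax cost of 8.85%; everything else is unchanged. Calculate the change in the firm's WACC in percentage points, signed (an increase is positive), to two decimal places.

+2.42 pp

Current WACC:
Total capital V = 27.27 + 37.81 = 65.08.
Equity: weight = 27.27/65.08 = 0.4190; cost = 10.89%.
Convertible notes (debt portion): weight = 37.81/65.08 = 0.5810; after-tax cost = 3.24% × (1 − 25.7%) = 2.4073%.
WACC = 0.4190 × 10.8900% + 0.5810 × 2.4073% = 5.9618%.
After the change:
Total capital V = 27.27 + 37.81 = 65.08.
Equity: weight = 27.27/65.08 = 0.4190; cost = 10.89%.
Convertible notes (debt portion): weight = 37.81/65.08 = 0.5810; after-tax cost = 8.85% × (1 − 25.7%) = 6.5755%.
WACC = 0.4190 × 10.8900% + 0.5810 × 6.5755% = 8.3834%.
Change in WACC = 8.3834% − 5.9618% = 2.4216 pp.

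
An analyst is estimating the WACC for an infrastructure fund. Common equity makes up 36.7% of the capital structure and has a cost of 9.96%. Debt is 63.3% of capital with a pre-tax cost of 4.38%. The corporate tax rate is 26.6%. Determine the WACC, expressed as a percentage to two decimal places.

5.69%

After-tax cost of debt = 4.38% × (1 − 26.6%) = 3.2149%.
WACC = 0.367 × 9.9600% + 0.633 × 3.2149% = 5.6904%.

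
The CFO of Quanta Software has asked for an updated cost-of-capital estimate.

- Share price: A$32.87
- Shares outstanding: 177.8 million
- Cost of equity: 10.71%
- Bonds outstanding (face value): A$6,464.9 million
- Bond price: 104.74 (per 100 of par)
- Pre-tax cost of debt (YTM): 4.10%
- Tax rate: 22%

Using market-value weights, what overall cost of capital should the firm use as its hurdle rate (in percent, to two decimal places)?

Market value of equity E = 32.87 × 177.8m = 5844.286m. Market value of debt D = 6464.9m × 104.74/100 = 6771.33626m.
Total capital V = 5844.286 + 6771.33626 = 12615.62226.
Equity: weight = 5844.286/12615.62226 = 0.4633; cost = 10.71%.
Bonds outstanding: weight = 6771.33626/12615.62226 = 0.5367; after-tax cost = 4.1% × (1 − 22%) = 3.1980%.
WACC = 0.4633 × 10.7100% + 0.5367 × 3.1980% = 6.6780%.

6.68%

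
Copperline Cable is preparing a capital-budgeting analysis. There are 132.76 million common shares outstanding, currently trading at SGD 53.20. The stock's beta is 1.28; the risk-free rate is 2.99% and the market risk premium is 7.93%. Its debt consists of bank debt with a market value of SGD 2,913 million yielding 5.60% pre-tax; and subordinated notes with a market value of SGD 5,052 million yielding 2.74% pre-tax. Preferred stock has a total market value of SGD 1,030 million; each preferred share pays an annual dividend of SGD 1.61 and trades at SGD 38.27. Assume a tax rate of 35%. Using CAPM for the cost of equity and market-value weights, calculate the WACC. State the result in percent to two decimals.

Cost of equity via CAPM: Re = 2.99% + 1.28 × 7.93% = 13.1404%.
Cost of preferred: Rp = 1.61 / 38.27 = 4.2070%.
Market value of equity E = 53.2 × 132.76m = 7062.832m.
Total capital V = 7062.832 + 1030 + 2913 + 5052 = 16057.832.
Equity: weight = 7062.832/16057.832 = 0.4398; cost = 13.1404%.
Preferred: weight = 1030/16057.832 = 0.0641; cost = 4.207%.
Bank debt: weight = 2913/16057.832 = 0.1814; after-tax cost = 5.6% × (1 − 35%) = 3.6400%.
Subordinated notes: weight = 5052/16057.832 = 0.3146; after-tax cost = 2.74% × (1 − 35%) = 1.7810%.
WACC = 0.4398 × 13.1404% + 0.0641 × 4.2070% + 0.1814 × 3.6400% + 0.3146 × 1.7810% = 7.2701%.

7.27%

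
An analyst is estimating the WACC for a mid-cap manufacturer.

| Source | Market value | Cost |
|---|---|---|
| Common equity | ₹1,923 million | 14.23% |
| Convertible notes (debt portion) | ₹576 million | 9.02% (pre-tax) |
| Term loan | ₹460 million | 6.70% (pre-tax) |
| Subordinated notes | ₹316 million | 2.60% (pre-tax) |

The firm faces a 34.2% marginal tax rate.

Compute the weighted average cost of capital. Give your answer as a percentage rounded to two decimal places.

Total capital V = 1923 + 576 + 460 + 316 = 3275.
Equity: weight = 1923/3275 = 0.5872; cost = 14.23%.
Convertible notes (debt portion): weight = 576/3275 = 0.1759; after-tax cost = 9.02% × (1 − 34.2%) = 5.9352%.
Term loan: weight = 460/3275 = 0.1405; after-tax cost = 6.7% × (1 − 34.2%) = 4.4086%.
Subordinated notes: weight = 316/3275 = 0.0965; after-tax cost = 2.6% × (1 − 34.2%) = 1.7108%.
WACC = 0.5872 × 14.2300% + 0.1759 × 5.9352% + 0.1405 × 4.4086% + 0.0965 × 1.7108% = 10.1837%.

10.18%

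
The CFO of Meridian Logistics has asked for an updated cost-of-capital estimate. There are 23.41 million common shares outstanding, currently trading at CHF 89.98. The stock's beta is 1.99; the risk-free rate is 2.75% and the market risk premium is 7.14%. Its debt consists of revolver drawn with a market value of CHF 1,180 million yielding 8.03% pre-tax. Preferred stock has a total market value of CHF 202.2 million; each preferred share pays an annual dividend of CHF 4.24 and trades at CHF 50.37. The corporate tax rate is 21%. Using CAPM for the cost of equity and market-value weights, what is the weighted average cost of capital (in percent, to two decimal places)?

12.87%

Cost of equity via CAPM: Re = 2.75% + 1.99 × 7.14% = 16.9586%.
Cost of preferred: Rp = 4.24 / 50.37 = 8.4177%.
Market value of equity E = 89.98 × 23.41m = 2106.4318m.
Total capital V = 2106.4318 + 202.2 + 1180 = 3488.6318.
Equity: weight = 2106.4318/3488.6318 = 0.6038; cost = 16.9586%.
Preferred: weight = 202.2/3488.6318 = 0.0580; cost = 8.4177%.
Revolver drawn: weight = 1180/3488.6318 = 0.3382; after-tax cost = 8.03% × (1 − 21%) = 6.3437%.
WACC = 0.6038 × 16.9586% + 0.0580 × 8.4177% + 0.3382 × 6.3437% = 12.8732%.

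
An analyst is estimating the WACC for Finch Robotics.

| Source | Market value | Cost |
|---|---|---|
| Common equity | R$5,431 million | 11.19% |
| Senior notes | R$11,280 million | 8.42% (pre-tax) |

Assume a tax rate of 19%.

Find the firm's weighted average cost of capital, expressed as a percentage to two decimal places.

8.24%

Total capital V = 5431 + 11280 = 16711.
Equity: weight = 5431/16711 = 0.3250; cost = 11.19%.
Senior notes: weight = 11280/16711 = 0.6750; after-tax cost = 8.42% × (1 − 19%) = 6.8202%.
WACC = 0.3250 × 11.1900% + 0.6750 × 6.8202% = 8.2404%.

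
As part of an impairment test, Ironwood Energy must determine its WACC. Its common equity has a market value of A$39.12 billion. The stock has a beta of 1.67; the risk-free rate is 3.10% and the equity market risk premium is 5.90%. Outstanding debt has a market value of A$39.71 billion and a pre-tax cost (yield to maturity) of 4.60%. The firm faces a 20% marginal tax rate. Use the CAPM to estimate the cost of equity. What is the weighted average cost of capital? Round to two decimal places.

Cost of equity via CAPM: Re = 3.1% + 1.67 × 5.9% = 12.9530%.
Total capital V = 39.12 + 39.71 = 78.83.
Equity: weight = 39.12/78.83 = 0.4963; cost = 12.953%.
Debt: weight = 39.71/78.83 = 0.5037; after-tax cost = 4.6% × (1 − 20%) = 3.6800%.
WACC = 0.4963 × 12.9530% + 0.5037 × 3.6800% = 8.2818%.

8.28%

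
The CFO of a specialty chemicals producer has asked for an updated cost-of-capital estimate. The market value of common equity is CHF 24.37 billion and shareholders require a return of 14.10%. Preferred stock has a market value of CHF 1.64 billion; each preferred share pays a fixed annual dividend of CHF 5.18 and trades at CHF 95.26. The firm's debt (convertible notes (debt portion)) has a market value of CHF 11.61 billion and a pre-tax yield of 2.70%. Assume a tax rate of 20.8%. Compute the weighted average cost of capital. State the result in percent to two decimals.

10.03%

Cost of preferred: Rp = 5.18 / 95.26 = 5.4377%.
Total capital V = 24.37 + 1.64 + 11.61 = 37.62.
Equity: weight = 24.37/37.62 = 0.6478; cost = 14.1%.
Preferred: weight = 1.64/37.62 = 0.0436; cost = 5.4377%.
Convertible notes (debt portion): weight = 11.61/37.62 = 0.3086; after-tax cost = 2.7% × (1 − 20.8%) = 2.1384%.
WACC = 0.6478 × 14.1000% + 0.0436 × 5.4377% + 0.3086 × 2.1384% = 10.0309%.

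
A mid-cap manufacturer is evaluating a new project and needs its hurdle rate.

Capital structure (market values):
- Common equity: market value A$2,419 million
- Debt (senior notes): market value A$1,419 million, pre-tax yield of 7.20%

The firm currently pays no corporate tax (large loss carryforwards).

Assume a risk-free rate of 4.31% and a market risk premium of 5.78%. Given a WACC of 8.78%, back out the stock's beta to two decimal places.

Total capital V = 2419 + 1419 = 3838.
Equity weight = 2419/3838 = 0.6303.
Senior notes weight = 1419/3838 = 0.3697.
Debt contribution = 0.3697 × 7.2% × (1 − 0%) = 2.6620%.
Required equity contribution = 8.78% − 2.6620% = 6.1180%  ⇒  Re = 9.7068%.
CAPM: 9.7068% = 4.31% + β × 5.78%  ⇒  β = 0.9337.

0.93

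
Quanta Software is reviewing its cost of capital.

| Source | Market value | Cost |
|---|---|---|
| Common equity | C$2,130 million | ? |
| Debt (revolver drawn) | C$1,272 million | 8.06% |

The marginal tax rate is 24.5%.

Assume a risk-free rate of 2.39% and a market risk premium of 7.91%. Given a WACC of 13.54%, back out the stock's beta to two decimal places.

Total capital V = 2130 + 1272 = 3402.
Equity weight = 2130/3402 = 0.6261.
Revolver drawn weight = 1272/3402 = 0.3739.
Debt contribution = 0.3739 × 8.06% × (1 − 24.5%) = 2.2753%.
Required equity contribution = 13.54% − 2.2753% = 11.2647%  ⇒  Re = 17.9918%.
CAPM: 17.9918% = 2.39% + β × 7.91%  ⇒  β = 1.9724.

1.97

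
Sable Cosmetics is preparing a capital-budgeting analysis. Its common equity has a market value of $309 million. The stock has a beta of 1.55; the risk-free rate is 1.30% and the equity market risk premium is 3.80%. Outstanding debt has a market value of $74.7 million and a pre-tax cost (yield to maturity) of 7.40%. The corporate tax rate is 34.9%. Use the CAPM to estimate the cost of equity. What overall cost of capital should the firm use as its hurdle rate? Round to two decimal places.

Cost of equity via CAPM: Re = 1.3% + 1.55 × 3.8% = 7.1900%.
Total capital V = 309 + 74.7 = 383.7.
Equity: weight = 309/383.7 = 0.8053; cost = 7.19%.
Debt: weight = 74.7/383.7 = 0.1947; after-tax cost = 7.4% × (1 − 34.9%) = 4.8174%.
WACC = 0.8053 × 7.1900% + 0.1947 × 4.8174% = 6.7281%.

6.73%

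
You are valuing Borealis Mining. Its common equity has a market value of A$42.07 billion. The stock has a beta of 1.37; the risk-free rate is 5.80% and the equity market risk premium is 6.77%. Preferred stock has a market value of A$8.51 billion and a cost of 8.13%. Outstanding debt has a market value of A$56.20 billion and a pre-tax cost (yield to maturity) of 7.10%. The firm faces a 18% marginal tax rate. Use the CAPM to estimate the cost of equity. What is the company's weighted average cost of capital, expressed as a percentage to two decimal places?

Cost of equity via CAPM: Re = 5.8% + 1.37 × 6.77% = 15.0749%.
Total capital V = 42.07 + 8.51 + 56.2 = 106.78.
Equity: weight = 42.07/106.78 = 0.3940; cost = 15.0749%.
Preferred: weight = 8.51/106.78 = 0.0797; cost = 8.13%.
Debt: weight = 56.2/106.78 = 0.5263; after-tax cost = 7.1% × (1 − 18%) = 5.8220%.
WACC = 0.3940 × 15.0749% + 0.0797 × 8.1300% + 0.5263 × 5.8220% = 9.6515%.

9.65%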